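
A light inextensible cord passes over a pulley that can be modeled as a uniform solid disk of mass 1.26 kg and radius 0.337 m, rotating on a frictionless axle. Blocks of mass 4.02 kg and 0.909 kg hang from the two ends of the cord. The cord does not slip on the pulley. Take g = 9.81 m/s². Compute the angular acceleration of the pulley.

I = ½MR² = (1/2)(1.26)(0.337)² = 0.07155 kg·m².
Heavier block: m₁g − T₁ = m₁a. Lighter block: T₂ − m₂g = m₂a.
Pulley: (T₁ − T₂)R = Iα = I(a/R), so T₁ − T₂ = (I/R²)a = (1/2)M_p a = 0.6300·a.
Adding the three: (m₁ − m₂)g = (m₁ + m₂ + 0.6300)a, so a = (4.02 − 0.909)(9.81)/(4.02 + 0.909 + 0.6300) = 5.490 m/s².
α = a/R = 5.490/0.337 = 16.29 rad/s².

α ≈ 16.3 rad/s²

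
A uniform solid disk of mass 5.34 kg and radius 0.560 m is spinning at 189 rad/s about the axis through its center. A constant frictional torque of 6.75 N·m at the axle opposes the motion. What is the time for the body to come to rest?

t ≈ 23.4 s

I = ½MR² = (1/2)(5.34)(0.560)² = 0.8373 kg·m².
The net torque has magnitude 6.75 N·m, opposing ω.
|α| = τ/I = 6.750/0.8373 = 8.062 rad/s² (deceleration).
0 = ω₀ − |α|t ⇒ t = ω₀/|α| = 189/8.062 = 23.44 s.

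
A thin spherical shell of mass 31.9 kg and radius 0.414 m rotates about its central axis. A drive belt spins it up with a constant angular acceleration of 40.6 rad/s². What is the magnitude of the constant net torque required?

τ ≈ 148 N·m

I = (2/3)MR² = (2/3)(31.9)(0.414)² = 3.645 kg·m².
τ = Iα = (3.645)(40.60) = 148.0 N·m.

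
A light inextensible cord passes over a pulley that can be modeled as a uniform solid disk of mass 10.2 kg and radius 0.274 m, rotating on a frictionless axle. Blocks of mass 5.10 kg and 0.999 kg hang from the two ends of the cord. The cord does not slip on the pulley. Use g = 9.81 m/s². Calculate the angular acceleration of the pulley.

α ≈ 13.1 rad/s²

I = ½MR² = (1/2)(10.2)(0.274)² = 0.3829 kg·m².
Heavier block: m₁g − T₁ = m₁a. Lighter block: T₂ − m₂g = m₂a.
Pulley: (T₁ − T₂)R = Iα = I(a/R), so T₁ − T₂ = (I/R²)a = (1/2)M_p a = 5.100·a.
Adding the three: (m₁ − m₂)g = (m₁ + m₂ + 5.100)a, so a = (5.10 − 0.999)(9.81)/(5.10 + 0.999 + 5.100) = 3.592 m/s².
α = a/R = 3.592/0.274 = 13.11 rad/s².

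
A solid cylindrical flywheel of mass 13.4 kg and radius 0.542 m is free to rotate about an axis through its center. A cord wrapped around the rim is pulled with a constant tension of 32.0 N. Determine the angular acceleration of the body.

I = ½MR² = (1/2)(13.4)(0.542)² = 1.968 kg·m².
τ = F R = (32.0)(0.542) = 17.34 N·m.
Newton's second law for rotation, τ = Iα, gives α = τ/I = 17.34/1.968 = 8.812 rad/s².

α ≈ 8.81 rad/s²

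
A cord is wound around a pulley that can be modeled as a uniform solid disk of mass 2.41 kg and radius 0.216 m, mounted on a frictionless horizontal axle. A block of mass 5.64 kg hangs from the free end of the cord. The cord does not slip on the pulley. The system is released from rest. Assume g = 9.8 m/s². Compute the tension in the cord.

T ≈ 9.73 N

I = ½MR² = (1/2)(2.41)(0.216)² = 0.05622 kg·m².
Block: mg − T = ma. Pulley: TR = Iα. No-slip: a = αR, so T = (I/R²)a = 1.205·a.
Then mg = (m + 1.205)a, so a = (5.64)(9.8)/(5.64 + 1.205) = 8.075 m/s².
T = 1.205·a = 9.730 N.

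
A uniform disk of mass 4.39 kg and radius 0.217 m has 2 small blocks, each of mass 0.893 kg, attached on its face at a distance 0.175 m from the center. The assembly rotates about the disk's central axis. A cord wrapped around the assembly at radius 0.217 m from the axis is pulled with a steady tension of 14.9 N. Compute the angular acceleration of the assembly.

I_disk = ½MR² = ½(4.39)(0.217)² = 0.1034 kg·m².
I_blocks = 2·m·r² = 2(0.893)(0.175)² = 0.05470 kg·m².
Total I = 0.1581 kg·m².
τ = F r = (14.9)(0.217) = 3.233 N·m.
α = τ/I = 3.233/0.1581 = 20.46 rad/s².

α ≈ 20.5 rad/s²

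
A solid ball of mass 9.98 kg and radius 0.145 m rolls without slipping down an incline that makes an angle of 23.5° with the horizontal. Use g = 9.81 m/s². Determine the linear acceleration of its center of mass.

a ≈ 2.79 m/s²

Translation along the incline: Mg sinθ − f = Ma.
Rotation about the center: fR = Iα with I = (2/5)MR². No-slip gives a = αR, so f = (I/R²)a = (2/5)M a.
Substituting: Mg sinθ = (1 + 0.4000)Ma, so a = g sinθ/(1 + 0.4000) = (9.81) sin 23.5° / 1.400 = 2.794 m/s².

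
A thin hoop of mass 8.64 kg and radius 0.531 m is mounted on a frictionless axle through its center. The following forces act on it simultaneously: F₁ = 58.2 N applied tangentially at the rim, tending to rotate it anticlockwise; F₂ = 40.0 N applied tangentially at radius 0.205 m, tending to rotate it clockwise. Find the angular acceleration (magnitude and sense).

α ≈ 9.32 rad/s², anticlockwise

I = MR² = (8.64)(0.531)² = 2.436 kg·m².
Taking anticlockwise as positive: τ₁ = +(58.2)(0.531) = +30.90 N·m; τ₂ = −(40.0)(0.205) = −8.200 N·m.
Net torque τ = 22.70 N·m.
α = τ/I = 22.70/2.436 = 9.320 rad/s².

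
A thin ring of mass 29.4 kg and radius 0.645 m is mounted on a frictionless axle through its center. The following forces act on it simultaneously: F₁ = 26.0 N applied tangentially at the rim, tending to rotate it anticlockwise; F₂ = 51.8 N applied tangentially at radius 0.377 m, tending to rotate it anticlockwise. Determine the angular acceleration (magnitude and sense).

α ≈ 2.97 rad/s², anticlockwise

I = MR² = (29.4)(0.645)² = 12.23 kg·m².
Taking anticlockwise as positive: τ₁ = +(26.0)(0.645) = +16.77 N·m; τ₂ = +(51.8)(0.377) = +19.53 N·m.
Net torque τ = 36.30 N·m.
α = τ/I = 36.30/12.23 = 2.968 rad/s².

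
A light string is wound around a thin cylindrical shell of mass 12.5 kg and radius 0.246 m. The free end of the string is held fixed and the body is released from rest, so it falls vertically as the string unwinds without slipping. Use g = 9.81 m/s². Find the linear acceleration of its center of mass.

Translation: Mg − T = Ma. Rotation about the center: TR = Iα with I = MR².
With a = αR: T = (I/R²)a = M a, so Mg = (1 + 1.000)Ma.
a = g/(1 + 1.000) = 9.81/2.000 = 4.905 m/s².

a ≈ 4.91 m/s²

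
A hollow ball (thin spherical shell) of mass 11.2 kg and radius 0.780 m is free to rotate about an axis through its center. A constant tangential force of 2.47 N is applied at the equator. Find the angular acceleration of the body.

α ≈ 0.424 rad/s²

I = (2/3)MR² = (2/3)(11.2)(0.780)² = 4.543 kg·m².
τ = F R = (2.47)(0.780) = 1.927 N·m.
Newton's second law for rotation, τ = Iα, gives α = τ/I = 1.927/4.543 = 0.4241 rad/s².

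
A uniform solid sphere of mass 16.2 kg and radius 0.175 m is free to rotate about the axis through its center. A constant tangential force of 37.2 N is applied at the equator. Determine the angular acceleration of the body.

α ≈ 32.8 rad/s²

I = (2/5)MR² = (2/5)(16.2)(0.175)² = 0.1984 kg·m².
τ = F R = (37.2)(0.175) = 6.510 N·m.
From τ = Iα: α = 6.510/0.1984 = 32.80 rad/s².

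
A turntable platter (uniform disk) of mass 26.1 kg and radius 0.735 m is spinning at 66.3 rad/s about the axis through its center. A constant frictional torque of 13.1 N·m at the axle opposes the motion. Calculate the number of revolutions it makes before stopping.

I = ½MR² = (1/2)(26.1)(0.735)² = 7.050 kg·m².
The net torque has magnitude 13.1 N·m, opposing ω.
|α| = τ/I = 13.10/7.050 = 1.858 rad/s² (deceleration).
ω² = ω₀² − 2|α|θ with ω = 0 ⇒ θ = ω₀²/(2|α|) = 1183 rad = 188.2 rev.

≈ 188 revolutions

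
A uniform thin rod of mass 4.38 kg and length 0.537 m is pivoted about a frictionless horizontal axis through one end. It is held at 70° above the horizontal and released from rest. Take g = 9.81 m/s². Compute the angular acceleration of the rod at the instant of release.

α ≈ 9.37 rad/s²

About the pivot, I = (1/3)ML² = (1/3)(4.38)(0.537)² = 0.4210 kg·m².
The weight acts at the center, a distance L/2 = 0.2685 m from the pivot; τ = Mg(L/2) cos 70° = 3.946 N·m.
α = τ/I = 3.946/0.4210 = 9.372 rad/s².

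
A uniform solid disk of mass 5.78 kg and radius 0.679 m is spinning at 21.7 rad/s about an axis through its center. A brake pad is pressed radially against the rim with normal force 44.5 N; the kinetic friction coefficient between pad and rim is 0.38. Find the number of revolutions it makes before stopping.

≈ 4.35 revolutions

I = ½MR² = (1/2)(5.78)(0.679)² = 1.332 kg·m².
Friction force f = μN = (0.38)(44.5) = 16.91 N at the rim; torque magnitude τ = fR = 11.48 N·m, opposing ω.
|α| = τ/I = 11.48/1.332 = 8.617 rad/s² (deceleration).
ω² = ω₀² − 2|α|θ with ω = 0 ⇒ θ = ω₀²/(2|α|) = 27.32 rad = 4.348 rev.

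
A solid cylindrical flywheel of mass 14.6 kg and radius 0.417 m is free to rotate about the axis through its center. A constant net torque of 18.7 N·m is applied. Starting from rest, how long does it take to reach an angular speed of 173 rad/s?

t ≈ 11.7 s

I = ½MR² = (1/2)(14.6)(0.417)² = 1.269 kg·m².
α = τ/I = 18.7/1.269 = 14.73 rad/s².
ω = αt ⇒ t = ω/α = 173/14.73 = 11.74 s.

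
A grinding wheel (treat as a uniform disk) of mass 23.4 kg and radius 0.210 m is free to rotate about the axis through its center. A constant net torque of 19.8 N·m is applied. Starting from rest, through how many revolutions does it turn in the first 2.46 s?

≈ 18.5 revolutions

I = ½MR² = (1/2)(23.4)(0.210)² = 0.5160 kg·m².
α = τ/I = 19.8/0.5160 = 38.37 rad/s².
θ = ½αt² = ½(38.37)(2.46)² = 116.1 rad.
Revolutions = θ/(2π) = 18.48.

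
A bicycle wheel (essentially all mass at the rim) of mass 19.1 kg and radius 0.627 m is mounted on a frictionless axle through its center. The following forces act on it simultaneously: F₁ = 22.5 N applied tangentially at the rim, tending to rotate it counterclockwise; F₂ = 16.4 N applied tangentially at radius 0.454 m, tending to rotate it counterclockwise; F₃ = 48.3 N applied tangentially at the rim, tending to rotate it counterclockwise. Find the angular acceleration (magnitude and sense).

α ≈ 6.90 rad/s², counterclockwise

I = MR² = (19.1)(0.627)² = 7.509 kg·m².
Taking counterclockwise as positive: τ₁ = +(22.5)(0.627) = +14.11 N·m; τ₂ = +(16.4)(0.454) = +7.446 N·m; τ₃ = +(48.3)(0.627) = +30.28 N·m.
Net torque τ = 51.84 N·m.
α = τ/I = 51.84/7.509 = 6.904 rad/s².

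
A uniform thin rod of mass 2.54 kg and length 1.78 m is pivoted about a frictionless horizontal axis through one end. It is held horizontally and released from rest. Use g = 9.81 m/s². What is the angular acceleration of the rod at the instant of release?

About the pivot, I = (1/3)ML² = (1/3)(2.54)(1.78)² = 2.683 kg·m².
The weight acts at the center, a distance L/2 = 0.8900 m from the pivot; τ = Mg(L/2) = 22.18 N·m.
α = τ/I = 22.18/2.683 = 8.267 rad/s².
(Equivalently α = (3g/(2L)) = 8.267 rad/s².)

α ≈ 8.27 rad/s²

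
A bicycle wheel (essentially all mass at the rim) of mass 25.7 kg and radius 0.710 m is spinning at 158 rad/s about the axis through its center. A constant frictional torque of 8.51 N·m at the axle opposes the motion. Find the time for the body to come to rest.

t ≈ 241 s

I = MR² = (25.7)(0.710)² = 12.96 kg·m².
The net torque has magnitude 8.51 N·m, opposing ω.
|α| = τ/I = 8.510/12.96 = 0.6569 rad/s² (deceleration).
0 = ω₀ − |α|t ⇒ t = ω₀/|α| = 158/0.6569 = 240.5 s.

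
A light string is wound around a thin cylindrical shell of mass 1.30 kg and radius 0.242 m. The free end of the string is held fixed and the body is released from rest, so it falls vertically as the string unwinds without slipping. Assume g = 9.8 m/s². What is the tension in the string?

T ≈ 6.37 N

Translation: Mg − T = Ma. Rotation about the center: TR = Iα with I = MR².
With a = αR: T = (I/R²)a = M a, so Mg = (1 + 1.000)Ma.
a = g/(1 + 1.000) = 9.8/2.000 = 4.900 m/s².
T = 1.000·M·a = (1.000)(1.30)(4.900) = 6.370 N.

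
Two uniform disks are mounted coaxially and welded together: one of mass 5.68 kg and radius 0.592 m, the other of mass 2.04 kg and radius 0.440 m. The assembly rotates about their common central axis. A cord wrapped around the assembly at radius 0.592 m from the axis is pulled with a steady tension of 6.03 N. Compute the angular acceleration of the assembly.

α ≈ 2.99 rad/s²

I = ½M₁R₁² + ½M₂R₂² = ½(5.68)(0.592)² + ½(2.04)(0.440)² = 1.193 kg·m².
τ = F r = (6.03)(0.592) = 3.570 N·m.
α = τ/I = 3.570/1.193 = 2.993 rad/s².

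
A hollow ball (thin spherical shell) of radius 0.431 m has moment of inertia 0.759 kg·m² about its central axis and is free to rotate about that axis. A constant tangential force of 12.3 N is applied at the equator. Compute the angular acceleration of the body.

α ≈ 6.98 rad/s²

τ = F R = (12.3)(0.431) = 5.301 N·m.
Newton's second law for rotation, τ = Iα, gives α = τ/I = 5.301/0.7590 = 6.985 rad/s².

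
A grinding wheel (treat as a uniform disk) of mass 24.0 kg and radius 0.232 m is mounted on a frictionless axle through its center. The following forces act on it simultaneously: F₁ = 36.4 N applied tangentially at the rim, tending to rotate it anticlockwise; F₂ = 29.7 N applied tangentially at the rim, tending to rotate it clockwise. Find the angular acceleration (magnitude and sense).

α ≈ 2.41 rad/s², anticlockwise

I = ½MR² = (1/2)(24.0)(0.232)² = 0.6459 kg·m².
Taking anticlockwise as positive: τ₁ = +(36.4)(0.232) = +8.445 N·m; τ₂ = −(29.7)(0.232) = −6.890 N·m.
Net torque τ = 1.554 N·m.
α = τ/I = 1.554/0.6459 = 2.407 rad/s².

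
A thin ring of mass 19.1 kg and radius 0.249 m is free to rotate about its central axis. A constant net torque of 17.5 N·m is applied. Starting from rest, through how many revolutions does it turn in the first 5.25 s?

≈ 32.4 revolutions

I = MR² = (19.1)(0.249)² = 1.184 kg·m².
α = τ/I = 17.5/1.184 = 14.78 rad/s².
θ = ½αt² = ½(14.78)(5.25)² = 203.7 rad.
Revolutions = θ/(2π) = 32.41.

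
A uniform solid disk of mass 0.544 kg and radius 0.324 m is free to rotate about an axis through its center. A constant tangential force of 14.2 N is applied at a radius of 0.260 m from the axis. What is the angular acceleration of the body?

I = ½MR² = (1/2)(0.544)(0.324)² = 0.02855 kg·m².
τ = F·r = (14.2)(0.260) = 3.692 N·m.
Newton's second law for rotation, τ = Iα, gives α = τ/I = 3.692/0.02855 = 129.3 rad/s².

α ≈ 129 rad/s²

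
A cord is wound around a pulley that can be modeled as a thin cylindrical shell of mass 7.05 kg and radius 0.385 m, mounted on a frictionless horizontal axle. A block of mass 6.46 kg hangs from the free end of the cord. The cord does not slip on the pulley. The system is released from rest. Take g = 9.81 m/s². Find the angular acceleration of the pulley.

α ≈ 12.2 rad/s²

I = MR² = (7.05)(0.385)² = 1.045 kg·m².
Block: mg − T = ma. Pulley: TR = Iα. No-slip: a = αR, so T = (I/R²)a = 7.050·a.
Then mg = (m + 7.050)a, so a = (6.46)(9.81)/(6.46 + 7.050) = 4.691 m/s².
α = a/R = 4.691/0.385 = 12.18 rad/s².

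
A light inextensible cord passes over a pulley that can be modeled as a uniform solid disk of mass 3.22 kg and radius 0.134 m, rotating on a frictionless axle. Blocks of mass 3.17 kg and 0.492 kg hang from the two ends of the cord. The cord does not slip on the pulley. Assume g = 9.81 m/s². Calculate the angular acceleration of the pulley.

α ≈ 37.2 rad/s²

I = ½MR² = (1/2)(3.22)(0.134)² = 0.02891 kg·m².
Heavier block: m₁g − T₁ = m₁a. Lighter block: T₂ − m₂g = m₂a.
Pulley: (T₁ − T₂)R = Iα = I(a/R), so T₁ − T₂ = (I/R²)a = (1/2)M_p a = 1.610·a.
Adding the three: (m₁ − m₂)g = (m₁ + m₂ + 1.610)a, so a = (3.17 − 0.492)(9.81)/(3.17 + 0.492 + 1.610) = 4.983 m/s².
α = a/R = 4.983/0.134 = 37.19 rad/s².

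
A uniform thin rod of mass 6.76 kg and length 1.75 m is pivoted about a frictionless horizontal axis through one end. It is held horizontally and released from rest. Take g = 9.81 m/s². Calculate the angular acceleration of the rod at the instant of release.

About the pivot, I = (1/3)ML² = (1/3)(6.76)(1.75)² = 6.901 kg·m².
The weight acts at the center, a distance L/2 = 0.8750 m from the pivot; τ = Mg(L/2) = 58.03 N·m.
α = τ/I = 58.03/6.901 = 8.409 rad/s².

α ≈ 8.41 rad/s²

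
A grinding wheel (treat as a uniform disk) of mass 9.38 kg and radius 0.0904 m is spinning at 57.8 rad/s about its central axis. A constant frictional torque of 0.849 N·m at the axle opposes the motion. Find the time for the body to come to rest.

t ≈ 2.61 s

I = ½MR² = (1/2)(9.38)(0.0904)² = 0.03833 kg·m².
The net torque has magnitude 0.849 N·m, opposing ω.
|α| = τ/I = 0.8490/0.03833 = 22.15 rad/s² (deceleration).
0 = ω₀ − |α|t ⇒ t = ω₀/|α| = 57.8/22.15 = 2.609 s.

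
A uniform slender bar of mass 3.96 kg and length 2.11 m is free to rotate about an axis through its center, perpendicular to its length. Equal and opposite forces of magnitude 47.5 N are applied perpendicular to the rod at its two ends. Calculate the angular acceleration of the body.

α ≈ 68.2 rad/s²

I = (1/12)ML² = (1/12)(3.96)(2.11)² = 1.469 kg·m².
The couple gives τ = F·(L/2) + F·(L/2) = F L = (47.5)(2.11) = 100.2 N·m.
Newton's second law for rotation, τ = Iα, gives α = τ/I = 100.2/1.469 = 68.22 rad/s².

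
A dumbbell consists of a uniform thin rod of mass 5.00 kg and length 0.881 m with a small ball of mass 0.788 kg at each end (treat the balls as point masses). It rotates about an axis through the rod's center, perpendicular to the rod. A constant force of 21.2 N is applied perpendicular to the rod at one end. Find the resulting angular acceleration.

α ≈ 14.8 rad/s²

I_rod = (1/12)ML² = (1/12)(5.00)(0.881)² = 0.3234 kg·m².
I_balls = 2·m·(L/2)² = 2(0.788)(0.4405)² = 0.3058 kg·m².
Total I = 0.6292 kg·m².
τ = F·(L/2) = (21.2)(0.441) = 9.339 N·m.
α = τ/I = 9.339/0.6292 = 14.84 rad/s².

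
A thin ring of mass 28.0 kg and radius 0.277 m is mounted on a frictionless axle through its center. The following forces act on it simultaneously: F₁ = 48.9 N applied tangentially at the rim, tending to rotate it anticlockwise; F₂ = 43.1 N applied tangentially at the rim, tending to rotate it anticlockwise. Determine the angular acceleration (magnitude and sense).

α ≈ 11.9 rad/s², anticlockwise

I = MR² = (28.0)(0.277)² = 2.148 kg·m².
Taking anticlockwise as positive: τ₁ = +(48.9)(0.277) = +13.55 N·m; τ₂ = +(43.1)(0.277) = +11.94 N·m.
Net torque τ = 25.48 N·m.
α = τ/I = 25.48/2.148 = 11.86 rad/s².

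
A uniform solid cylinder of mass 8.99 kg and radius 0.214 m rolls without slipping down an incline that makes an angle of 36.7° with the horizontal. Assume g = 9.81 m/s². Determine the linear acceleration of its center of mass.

Translation along the incline: Mg sinθ − f = Ma.
Rotation about the center: fR = Iα with I = ½MR². No-slip gives a = αR, so f = (I/R²)a = (1/2)M a.
Substituting: Mg sinθ = (1 + 0.5000)Ma, so a = g sinθ/(1 + 0.5000) = (9.81) sin 36.7° / 1.500 = 3.908 m/s².

a ≈ 3.91 m/s²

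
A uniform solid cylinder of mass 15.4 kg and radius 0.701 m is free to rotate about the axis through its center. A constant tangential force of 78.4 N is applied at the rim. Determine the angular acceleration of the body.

α ≈ 14.5 rad/s²

I = ½MR² = (1/2)(15.4)(0.701)² = 3.784 kg·m².
τ = F R = (78.4)(0.701) = 54.96 N·m.
From τ = Iα: α = 54.96/3.784 = 14.52 rad/s².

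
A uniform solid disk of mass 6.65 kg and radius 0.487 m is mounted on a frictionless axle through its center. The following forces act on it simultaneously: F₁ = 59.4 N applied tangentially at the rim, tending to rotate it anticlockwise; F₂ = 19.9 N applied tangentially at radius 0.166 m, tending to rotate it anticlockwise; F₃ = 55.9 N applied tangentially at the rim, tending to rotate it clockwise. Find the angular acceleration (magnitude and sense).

I = ½MR² = (1/2)(6.65)(0.487)² = 0.7886 kg·m².
Taking anticlockwise as positive: τ₁ = +(59.4)(0.487) = +28.93 N·m; τ₂ = +(19.9)(0.166) = +3.303 N·m; τ₃ = −(55.9)(0.487) = −27.22 N·m.
Net torque τ = 5.008 N·m.
α = τ/I = 5.008/0.7886 = 6.350 rad/s².

α ≈ 6.35 rad/s², anticlockwise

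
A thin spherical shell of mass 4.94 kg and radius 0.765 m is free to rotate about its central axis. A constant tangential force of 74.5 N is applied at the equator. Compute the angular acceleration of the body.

I = (2/3)MR² = (2/3)(4.94)(0.765)² = 1.927 kg·m².
τ = F R = (74.5)(0.765) = 56.99 N·m.
From τ = Iα: α = 56.99/1.927 = 29.57 rad/s².

α ≈ 29.6 rad/s²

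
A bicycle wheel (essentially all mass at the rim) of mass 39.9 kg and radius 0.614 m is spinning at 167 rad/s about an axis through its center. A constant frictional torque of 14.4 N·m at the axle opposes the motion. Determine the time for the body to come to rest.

t ≈ 174 s

I = MR² = (39.9)(0.614)² = 15.04 kg·m².
The net torque has magnitude 14.4 N·m, opposing ω.
|α| = τ/I = 14.40/15.04 = 0.9573 rad/s² (deceleration).
0 = ω₀ − |α|t ⇒ t = ω₀/|α| = 167/0.9573 = 174.4 s.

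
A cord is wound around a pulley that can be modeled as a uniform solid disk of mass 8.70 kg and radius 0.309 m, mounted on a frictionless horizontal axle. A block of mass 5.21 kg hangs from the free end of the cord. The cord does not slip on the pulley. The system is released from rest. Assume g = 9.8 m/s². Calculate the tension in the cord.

I = ½MR² = (1/2)(8.70)(0.309)² = 0.4153 kg·m².
Block: mg − T = ma. Pulley: TR = Iα. No-slip: a = αR, so T = (I/R²)a = 4.350·a.
Then mg = (m + 4.350)a, so a = (5.21)(9.8)/(5.21 + 4.350) = 5.341 m/s².
T = 4.350·a = 23.23 N.

T ≈ 23.2 N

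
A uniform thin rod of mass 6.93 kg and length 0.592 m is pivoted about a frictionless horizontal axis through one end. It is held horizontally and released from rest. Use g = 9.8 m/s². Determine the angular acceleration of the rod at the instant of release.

About the pivot, I = (1/3)ML² = (1/3)(6.93)(0.592)² = 0.8096 kg·m².
The weight acts at the center, a distance L/2 = 0.2960 m from the pivot; τ = Mg(L/2) = 20.10 N·m.
α = τ/I = 20.10/0.8096 = 24.83 rad/s².

α ≈ 24.8 rad/s²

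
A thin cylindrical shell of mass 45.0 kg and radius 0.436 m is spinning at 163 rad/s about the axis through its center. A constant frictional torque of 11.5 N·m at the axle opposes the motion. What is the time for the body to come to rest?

t ≈ 121 s

I = MR² = (45.0)(0.436)² = 8.554 kg·m².
The net torque has magnitude 11.5 N·m, opposing ω.
|α| = τ/I = 11.50/8.554 = 1.344 rad/s² (deceleration).
0 = ω₀ − |α|t ⇒ t = ω₀/|α| = 163/1.344 = 121.2 s.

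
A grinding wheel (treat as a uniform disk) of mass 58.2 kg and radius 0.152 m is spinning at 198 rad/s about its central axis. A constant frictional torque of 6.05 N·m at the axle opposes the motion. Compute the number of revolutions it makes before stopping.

≈ 347 revolutions

I = ½MR² = (1/2)(58.2)(0.152)² = 0.6723 kg·m².
The net torque has magnitude 6.05 N·m, opposing ω.
|α| = τ/I = 6.050/0.6723 = 8.999 rad/s² (deceleration).
ω² = ω₀² − 2|α|θ with ω = 0 ⇒ θ = ω₀²/(2|α|) = 2178 rad = 346.7 rev.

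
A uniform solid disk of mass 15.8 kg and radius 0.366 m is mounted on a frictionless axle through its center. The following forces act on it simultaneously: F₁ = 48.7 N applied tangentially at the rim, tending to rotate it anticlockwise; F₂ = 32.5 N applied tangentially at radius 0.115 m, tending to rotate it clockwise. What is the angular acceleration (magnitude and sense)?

α ≈ 13.3 rad/s², anticlockwise

I = ½MR² = (1/2)(15.8)(0.366)² = 1.058 kg·m².
Taking anticlockwise as positive: τ₁ = +(48.7)(0.366) = +17.82 N·m; τ₂ = −(32.5)(0.115) = −3.738 N·m.
Net torque τ = 14.09 N·m.
α = τ/I = 14.09/1.058 = 13.31 rad/s².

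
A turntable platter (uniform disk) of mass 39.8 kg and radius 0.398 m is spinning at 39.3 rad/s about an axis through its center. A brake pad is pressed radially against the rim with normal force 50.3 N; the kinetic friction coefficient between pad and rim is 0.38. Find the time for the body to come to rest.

t ≈ 16.3 s

I = ½MR² = (1/2)(39.8)(0.398)² = 3.152 kg·m².
Friction force f = μN = (0.38)(50.3) = 19.11 N at the rim; torque magnitude τ = fR = 7.607 N·m, opposing ω.
|α| = τ/I = 7.607/3.152 = 2.413 rad/s² (deceleration).
0 = ω₀ − |α|t ⇒ t = ω₀/|α| = 39.3/2.413 = 16.28 s.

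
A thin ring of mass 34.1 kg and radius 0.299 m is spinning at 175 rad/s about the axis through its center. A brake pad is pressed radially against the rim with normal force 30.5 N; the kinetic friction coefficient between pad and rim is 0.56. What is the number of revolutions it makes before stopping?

I = MR² = (34.1)(0.299)² = 3.049 kg·m².
Friction force f = μN = (0.56)(30.5) = 17.08 N at the rim; torque magnitude τ = fR = 5.107 N·m, opposing ω.
|α| = τ/I = 5.107/3.049 = 1.675 rad/s² (deceleration).
ω² = ω₀² − 2|α|θ with ω = 0 ⇒ θ = ω₀²/(2|α|) = 9141 rad = 1455 rev.

≈ 1450 revolutions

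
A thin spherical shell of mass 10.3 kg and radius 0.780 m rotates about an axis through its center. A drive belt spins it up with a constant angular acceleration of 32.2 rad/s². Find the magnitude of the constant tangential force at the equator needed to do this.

I = (2/3)MR² = (2/3)(10.3)(0.780)² = 4.178 kg·m².
The required torque is τ = Iα = (4.178)(32.20) = 134.5 N·m.
A tangential force at the equator gives τ = FR, so F = τ/R = 134.5/0.780 = 172.5 N.

F ≈ 172 N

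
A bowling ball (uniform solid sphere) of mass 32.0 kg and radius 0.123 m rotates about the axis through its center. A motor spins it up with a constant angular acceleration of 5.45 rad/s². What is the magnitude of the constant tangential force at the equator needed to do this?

I = (2/5)MR² = (2/5)(32.0)(0.123)² = 0.1937 kg·m².
The required torque is τ = Iα = (0.1937)(5.450) = 1.055 N·m.
A tangential force at the equator gives τ = FR, so F = τ/R = 1.055/0.123 = 8.580 N.

F ≈ 8.58 N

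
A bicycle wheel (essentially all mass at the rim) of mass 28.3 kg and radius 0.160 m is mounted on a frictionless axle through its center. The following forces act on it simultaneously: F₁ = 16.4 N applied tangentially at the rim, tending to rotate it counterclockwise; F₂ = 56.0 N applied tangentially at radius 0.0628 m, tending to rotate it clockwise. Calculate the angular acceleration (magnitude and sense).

I = MR² = (28.3)(0.160)² = 0.7245 kg·m².
Taking counterclockwise as positive: τ₁ = +(16.4)(0.160) = +2.624 N·m; τ₂ = −(56.0)(0.0628) = −3.517 N·m.
Net torque τ = -0.8928 N·m.
α = τ/I = -0.8928/0.7245 = -1.232 rad/s².

α ≈ 1.23 rad/s², clockwise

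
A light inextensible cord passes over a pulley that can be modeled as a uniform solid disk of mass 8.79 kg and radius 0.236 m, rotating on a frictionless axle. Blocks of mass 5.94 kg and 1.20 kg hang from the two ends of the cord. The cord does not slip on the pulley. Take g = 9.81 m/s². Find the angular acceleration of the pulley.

α ≈ 17.1 rad/s²

I = ½MR² = (1/2)(8.79)(0.236)² = 0.2448 kg·m².
Heavier block: m₁g − T₁ = m₁a. Lighter block: T₂ − m₂g = m₂a.
Pulley: (T₁ − T₂)R = Iα = I(a/R), so T₁ − T₂ = (I/R²)a = (1/2)M_p a = 4.395·a.
Adding the three: (m₁ − m₂)g = (m₁ + m₂ + 4.395)a, so a = (5.94 − 1.20)(9.81)/(5.94 + 1.20 + 4.395) = 4.031 m/s².
α = a/R = 4.031/0.236 = 17.08 rad/s².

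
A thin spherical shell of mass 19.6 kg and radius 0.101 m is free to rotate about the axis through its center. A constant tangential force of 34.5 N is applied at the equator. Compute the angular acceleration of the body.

α ≈ 26.1 rad/s²

I = (2/3)MR² = (2/3)(19.6)(0.101)² = 0.1333 kg·m².
τ = F R = (34.5)(0.101) = 3.485 N·m.
Newton's second law for rotation, τ = Iα, gives α = τ/I = 3.485/0.1333 = 26.14 rad/s².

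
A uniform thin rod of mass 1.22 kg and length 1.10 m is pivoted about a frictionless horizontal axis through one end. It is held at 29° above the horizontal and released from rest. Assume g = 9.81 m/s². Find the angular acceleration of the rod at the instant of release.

About the pivot, I = (1/3)ML² = (1/3)(1.22)(1.10)² = 0.4921 kg·m².
The weight acts at the center, a distance L/2 = 0.5500 m from the pivot; τ = Mg(L/2) cos 29° = 5.757 N·m.
α = τ/I = 5.757/0.4921 = 11.70 rad/s².
(Equivalently α = (3g/(2L)) cos 29° = 11.70 rad/s².)

α ≈ 11.7 rad/s²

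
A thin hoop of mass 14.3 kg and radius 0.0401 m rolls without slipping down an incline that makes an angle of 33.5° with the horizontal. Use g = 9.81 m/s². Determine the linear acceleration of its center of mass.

a ≈ 2.71 m/s²

Translation along the incline: Mg sinθ − f = Ma.
Rotation about the center: fR = Iα with I = MR². No-slip gives a = αR, so f = (I/R²)a = M a.
Substituting: Mg sinθ = (1 + 1.000)Ma, so a = g sinθ/(1 + 1.000) = (9.81) sin 33.5° / 2.000 = 2.707 m/s².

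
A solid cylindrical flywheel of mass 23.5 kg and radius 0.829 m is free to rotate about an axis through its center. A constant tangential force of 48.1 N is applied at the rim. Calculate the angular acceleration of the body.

I = ½MR² = (1/2)(23.5)(0.829)² = 8.075 kg·m².
τ = F R = (48.1)(0.829) = 39.87 N·m.
Newton's second law for rotation, τ = Iα, gives α = τ/I = 39.87/8.075 = 4.938 rad/s².

α ≈ 4.94 rad/s²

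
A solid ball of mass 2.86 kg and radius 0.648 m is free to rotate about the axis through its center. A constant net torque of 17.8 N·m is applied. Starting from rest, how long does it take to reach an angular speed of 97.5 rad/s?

I = (2/5)MR² = (2/5)(2.86)(0.648)² = 0.4804 kg·m².
α = τ/I = 17.8/0.4804 = 37.05 rad/s².
ω = αt ⇒ t = ω/α = 97.5/37.05 = 2.631 s.

t ≈ 2.63 s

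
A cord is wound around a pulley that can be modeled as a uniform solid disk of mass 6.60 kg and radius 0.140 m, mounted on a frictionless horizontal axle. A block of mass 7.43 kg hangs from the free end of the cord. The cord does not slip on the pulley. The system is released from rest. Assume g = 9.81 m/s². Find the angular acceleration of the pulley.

I = ½MR² = (1/2)(6.60)(0.140)² = 0.06468 kg·m².
Block: mg − T = ma. Pulley: TR = Iα. No-slip: a = αR, so T = (I/R²)a = 3.300·a.
Then mg = (m + 3.300)a, so a = (7.43)(9.81)/(7.43 + 3.300) = 6.793 m/s².
α = a/R = 6.793/0.140 = 48.52 rad/s².

α ≈ 48.5 rad/s²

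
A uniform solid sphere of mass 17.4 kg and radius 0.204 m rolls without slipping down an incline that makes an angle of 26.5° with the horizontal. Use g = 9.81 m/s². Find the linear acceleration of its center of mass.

Translation along the incline: Mg sinθ − f = Ma.
Rotation about the center: fR = Iα with I = (2/5)MR². No-slip gives a = αR, so f = (I/R²)a = (2/5)M a.
Substituting: Mg sinθ = (1 + 0.4000)Ma, so a = g sinθ/(1 + 0.4000) = (9.81) sin 26.5° / 1.400 = 3.127 m/s².

a ≈ 3.13 m/s²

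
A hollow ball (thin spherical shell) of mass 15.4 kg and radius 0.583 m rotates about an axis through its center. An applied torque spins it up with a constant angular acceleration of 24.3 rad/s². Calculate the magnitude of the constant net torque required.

τ ≈ 84.8 N·m

I = (2/3)MR² = (2/3)(15.4)(0.583)² = 3.490 kg·m².
τ = Iα = (3.490)(24.30) = 84.80 N·m.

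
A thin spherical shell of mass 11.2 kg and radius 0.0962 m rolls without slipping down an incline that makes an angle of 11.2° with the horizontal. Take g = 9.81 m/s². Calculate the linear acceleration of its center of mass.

a ≈ 1.14 m/s²

Translation along the incline: Mg sinθ − f = Ma.
Rotation about the center: fR = Iα with I = (2/3)MR². No-slip gives a = αR, so f = (I/R²)a = (2/3)M a.
Substituting: Mg sinθ = (1 + 0.6667)Ma, so a = g sinθ/(1 + 0.6667) = (9.81) sin 11.2° / 1.667 = 1.143 m/s².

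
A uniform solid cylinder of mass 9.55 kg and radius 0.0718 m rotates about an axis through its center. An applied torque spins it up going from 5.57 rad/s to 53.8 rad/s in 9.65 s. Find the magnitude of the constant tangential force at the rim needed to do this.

F ≈ 1.71 N

I = ½MR² = (1/2)(9.55)(0.0718)² = 0.02462 kg·m².
α = Δω/Δt = (53.8 − 5.57)/9.65 = 4.998 rad/s².
The required torque is τ = Iα = (0.02462)(4.998) = 0.1230 N·m.
A tangential force at the rim gives τ = FR, so F = τ/R = 0.1230/0.0718 = 1.714 N.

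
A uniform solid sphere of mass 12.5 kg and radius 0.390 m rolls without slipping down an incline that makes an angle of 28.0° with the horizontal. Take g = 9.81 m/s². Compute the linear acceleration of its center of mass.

a ≈ 3.29 m/s²

Translation along the incline: Mg sinθ − f = Ma.
Rotation about the center: fR = Iα with I = (2/5)MR². No-slip gives a = αR, so f = (I/R²)a = (2/5)M a.
Substituting: Mg sinθ = (1 + 0.4000)Ma, so a = g sinθ/(1 + 0.4000) = (9.81) sin 28.0° / 1.400 = 3.290 m/s².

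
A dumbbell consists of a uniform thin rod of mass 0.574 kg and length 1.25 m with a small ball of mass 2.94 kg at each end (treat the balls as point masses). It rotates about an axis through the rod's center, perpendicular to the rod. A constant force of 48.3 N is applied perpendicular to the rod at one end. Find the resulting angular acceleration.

α ≈ 12.7 rad/s²

I_rod = (1/12)ML² = (1/12)(0.574)(1.25)² = 0.07474 kg·m².
I_balls = 2·m·(L/2)² = 2(2.94)(0.6250)² = 2.297 kg·m².
Total I = 2.372 kg·m².
τ = F·(L/2) = (48.3)(0.625) = 30.19 N·m.
α = τ/I = 30.19/2.372 = 12.73 rad/s².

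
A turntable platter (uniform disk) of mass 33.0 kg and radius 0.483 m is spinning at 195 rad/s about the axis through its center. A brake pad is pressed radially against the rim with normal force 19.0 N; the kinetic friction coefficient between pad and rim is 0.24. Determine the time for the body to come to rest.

t ≈ 341 s

I = ½MR² = (1/2)(33.0)(0.483)² = 3.849 kg·m².
Friction force f = μN = (0.24)(19.0) = 4.560 N at the rim; torque magnitude τ = fR = 2.202 N·m, opposing ω.
|α| = τ/I = 2.202/3.849 = 0.5722 rad/s² (deceleration).
0 = ω₀ − |α|t ⇒ t = ω₀/|α| = 195/0.5722 = 340.8 s.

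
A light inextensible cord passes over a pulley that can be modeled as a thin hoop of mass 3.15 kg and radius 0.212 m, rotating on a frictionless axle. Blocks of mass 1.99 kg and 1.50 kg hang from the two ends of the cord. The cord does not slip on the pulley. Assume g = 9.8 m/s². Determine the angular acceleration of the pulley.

I = MR² = (3.15)(0.212)² = 0.1416 kg·m².
Heavier block: m₁g − T₁ = m₁a. Lighter block: T₂ − m₂g = m₂a.
Pulley: (T₁ − T₂)R = Iα = I(a/R), so T₁ − T₂ = (I/R²)a = 1·M_p a = 3.150·a.
Adding the three: (m₁ − m₂)g = (m₁ + m₂ + 3.150)a, so a = (1.99 − 1.50)(9.8)/(1.99 + 1.50 + 3.150) = 0.7232 m/s².
α = a/R = 0.7232/0.212 = 3.411 rad/s².

α ≈ 3.41 rad/s²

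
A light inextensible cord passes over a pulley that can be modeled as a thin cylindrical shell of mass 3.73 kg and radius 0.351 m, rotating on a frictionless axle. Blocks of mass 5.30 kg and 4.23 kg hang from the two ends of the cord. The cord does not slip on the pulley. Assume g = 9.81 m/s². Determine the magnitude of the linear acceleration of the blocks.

a ≈ 0.792 m/s²

I = MR² = (3.73)(0.351)² = 0.4595 kg·m².
Heavier block: m₁g − T₁ = m₁a. Lighter block: T₂ − m₂g = m₂a.
Pulley: (T₁ − T₂)R = Iα = I(a/R), so T₁ − T₂ = (I/R²)a = 1·M_p a = 3.730·a.
Adding the three: (m₁ − m₂)g = (m₁ + m₂ + 3.730)a, so a = (5.30 − 4.23)(9.81)/(5.30 + 4.23 + 3.730) = 0.7916 m/s².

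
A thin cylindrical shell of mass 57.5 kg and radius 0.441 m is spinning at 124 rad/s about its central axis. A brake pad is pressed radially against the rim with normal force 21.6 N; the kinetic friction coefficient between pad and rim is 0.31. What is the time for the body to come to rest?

I = MR² = (57.5)(0.441)² = 11.18 kg·m².
Friction force f = μN = (0.31)(21.6) = 6.696 N at the rim; torque magnitude τ = fR = 2.953 N·m, opposing ω.
|α| = τ/I = 2.953/11.18 = 0.2641 rad/s² (deceleration).
0 = ω₀ − |α|t ⇒ t = ω₀/|α| = 124/0.2641 = 469.6 s.

t ≈ 470 s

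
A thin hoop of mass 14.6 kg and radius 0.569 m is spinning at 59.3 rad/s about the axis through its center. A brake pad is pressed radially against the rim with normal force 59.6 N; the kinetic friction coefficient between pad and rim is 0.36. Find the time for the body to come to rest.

I = MR² = (14.6)(0.569)² = 4.727 kg·m².
Friction force f = μN = (0.36)(59.6) = 21.46 N at the rim; torque magnitude τ = fR = 12.21 N·m, opposing ω.
|α| = τ/I = 12.21/4.727 = 2.583 rad/s² (deceleration).
0 = ω₀ − |α|t ⇒ t = ω₀/|α| = 59.3/2.583 = 22.96 s.

t ≈ 23.0 s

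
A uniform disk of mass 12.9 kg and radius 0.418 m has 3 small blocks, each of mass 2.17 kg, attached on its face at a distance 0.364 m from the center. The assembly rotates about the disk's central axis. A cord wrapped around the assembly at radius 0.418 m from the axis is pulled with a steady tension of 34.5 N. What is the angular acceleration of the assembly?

α ≈ 7.25 rad/s²

I_disk = ½MR² = ½(12.9)(0.418)² = 1.127 kg·m².
I_blocks = 3·m·r² = 3(2.17)(0.364)² = 0.8625 kg·m².
Total I = 1.990 kg·m².
τ = F r = (34.5)(0.418) = 14.42 N·m.
α = τ/I = 14.42/1.990 = 7.248 rad/s².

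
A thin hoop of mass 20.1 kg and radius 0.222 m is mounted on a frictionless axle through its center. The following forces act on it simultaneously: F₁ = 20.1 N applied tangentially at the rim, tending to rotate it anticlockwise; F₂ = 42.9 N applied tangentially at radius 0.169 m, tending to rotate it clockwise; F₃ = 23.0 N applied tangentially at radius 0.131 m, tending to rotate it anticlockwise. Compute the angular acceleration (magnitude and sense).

I = MR² = (20.1)(0.222)² = 0.9906 kg·m².
Taking anticlockwise as positive: τ₁ = +(20.1)(0.222) = +4.462 N·m; τ₂ = −(42.9)(0.169) = −7.250 N·m; τ₃ = +(23.0)(0.131) = +3.013 N·m.
Net torque τ = 0.2251 N·m.
α = τ/I = 0.2251/0.9906 = 0.2272 rad/s².

α ≈ 0.227 rad/s², anticlockwise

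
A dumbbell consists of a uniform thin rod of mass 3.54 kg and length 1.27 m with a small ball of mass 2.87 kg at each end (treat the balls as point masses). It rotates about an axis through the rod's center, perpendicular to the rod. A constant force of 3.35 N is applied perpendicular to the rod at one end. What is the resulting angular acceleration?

I_rod = (1/12)ML² = (1/12)(3.54)(1.27)² = 0.4758 kg·m².
I_balls = 2·m·(L/2)² = 2(2.87)(0.6350)² = 2.315 kg·m².
Total I = 2.790 kg·m².
τ = F·(L/2) = (3.35)(0.635) = 2.127 N·m.
α = τ/I = 2.127/2.790 = 0.7624 rad/s².

α ≈ 0.762 rad/s²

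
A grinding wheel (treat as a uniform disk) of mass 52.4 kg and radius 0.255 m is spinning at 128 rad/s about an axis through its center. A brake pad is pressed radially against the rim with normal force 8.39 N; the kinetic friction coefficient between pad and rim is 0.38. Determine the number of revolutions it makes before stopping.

≈ 2730 revolutions

I = ½MR² = (1/2)(52.4)(0.255)² = 1.704 kg·m².
Friction force f = μN = (0.38)(8.39) = 3.188 N at the rim; torque magnitude τ = fR = 0.8130 N·m, opposing ω.
|α| = τ/I = 0.8130/1.704 = 0.4772 rad/s² (deceleration).
ω² = ω₀² − 2|α|θ with ω = 0 ⇒ θ = ω₀²/(2|α|) = 17170 rad = 2732 rev.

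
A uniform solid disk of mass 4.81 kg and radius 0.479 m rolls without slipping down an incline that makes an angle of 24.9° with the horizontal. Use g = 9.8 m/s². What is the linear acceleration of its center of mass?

Translation along the incline: Mg sinθ − f = Ma.
Rotation about the center: fR = Iα with I = ½MR². No-slip gives a = αR, so f = (I/R²)a = (1/2)M a.
Substituting: Mg sinθ = (1 + 0.5000)Ma, so a = g sinθ/(1 + 0.5000) = (9.8) sin 24.9° / 1.500 = 2.751 m/s².

a ≈ 2.75 m/s²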